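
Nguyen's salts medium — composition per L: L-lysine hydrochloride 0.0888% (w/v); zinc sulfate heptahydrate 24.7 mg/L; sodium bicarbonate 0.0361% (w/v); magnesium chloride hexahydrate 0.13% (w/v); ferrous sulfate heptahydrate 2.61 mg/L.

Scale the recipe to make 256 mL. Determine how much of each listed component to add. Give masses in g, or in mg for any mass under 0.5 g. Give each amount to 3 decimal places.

L-lysine hydrochloride 227.328 mg; zinc sulfate heptahydrate 6.323 mg; sodium bicarbonate 92.416 mg; magnesium chloride hexahydrate 332.800 mg; ferrous sulfate heptahydrate 0.668 mg

Scale factor relative to 1 L: 0.256.
L-lysine hydrochloride: 0.0888% w/v = 0.888 g/L → 0.888 × 0.256 L = 0.227328 g = 227.328 mg
zinc sulfate heptahydrate: 24.7 mg/L × 0.256 L = 6.323 mg
sodium bicarbonate: 0.0361 g per 100 mL × 256 mL ÷ 100 = 0.092416 g = 92.416 mg
magnesium chloride hexahydrate: 0.13% w/v = 1.3 g/L → 1.3 × 0.256 L = 0.3328 g = 332.800 mg
ferrous sulfate heptahydrate: 2.61 mg/L × 0.256 L = 0.668 mg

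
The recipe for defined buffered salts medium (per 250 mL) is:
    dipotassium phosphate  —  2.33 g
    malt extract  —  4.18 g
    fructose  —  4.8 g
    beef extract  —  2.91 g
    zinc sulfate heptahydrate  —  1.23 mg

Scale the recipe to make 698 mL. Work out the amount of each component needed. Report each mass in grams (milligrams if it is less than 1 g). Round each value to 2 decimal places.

Scale factor = 698 mL / 250 mL = 2.792.
dipotassium phosphate: 2.33 g × (698 mL / 250 mL) = 6.51 g
malt extract: 4.18 g × (698 mL / 250 mL) = 11.67 g
fructose: 4.8 g × (698 mL / 250 mL) = 13.40 g
beef extract: 2.91 g × (698 mL / 250 mL) = 8.12 g
zinc sulfate heptahydrate: 1.23 mg × (698 mL / 250 mL) = 3.43 mg

dipotassium phosphate 6.51 g; malt extract 11.67 g; fructose 13.40 g; beef extract 8.12 g; zinc sulfate heptahydrate 3.43 mg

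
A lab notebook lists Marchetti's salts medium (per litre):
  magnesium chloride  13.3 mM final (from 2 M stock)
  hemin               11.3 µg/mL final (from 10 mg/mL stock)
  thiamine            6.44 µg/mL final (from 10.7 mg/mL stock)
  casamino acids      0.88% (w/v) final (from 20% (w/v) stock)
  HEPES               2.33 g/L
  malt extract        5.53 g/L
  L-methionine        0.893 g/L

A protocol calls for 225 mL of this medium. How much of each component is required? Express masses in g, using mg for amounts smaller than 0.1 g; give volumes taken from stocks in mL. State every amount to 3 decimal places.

Target volume = 225 mL = 0.225 L.
magnesium chloride: dilute stock: 13.3 mM × 225 mL ÷ 2000 mM = 1.496 mL
hemin: C1V1 = C2V2 → 11.3 µg/mL × 225 mL ÷ 10000 µg/mL = 0.254 mL
thiamine: dilute stock: 6.44 µg/mL × 225 mL ÷ 10700 µg/mL = 0.135 mL
casamino acids: dilute stock: 0.88% ÷ 20% × 225 mL = 9.900 mL
HEPES: 2.33 g/L × 0.225 L = 0.524 g
malt extract: 5.53 g/L × 0.225 L = 1.244 g
L-methionine: 0.893 g/L × 0.225 L = 0.201 g

magnesium chloride 1.496 mL; hemin 0.254 mL; thiamine 0.135 mL; casamino acids 9.900 mL; HEPES 0.524 g; malt extract 1.244 g; L-methionine 0.201 g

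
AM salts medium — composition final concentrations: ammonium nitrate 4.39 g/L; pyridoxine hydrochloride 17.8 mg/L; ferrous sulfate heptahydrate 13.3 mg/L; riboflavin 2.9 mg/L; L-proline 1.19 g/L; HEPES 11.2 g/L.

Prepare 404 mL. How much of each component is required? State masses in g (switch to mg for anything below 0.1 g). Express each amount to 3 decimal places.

ammonium nitrate 1.774 g; pyridoxine hydrochloride 7.191 mg; ferrous sulfate heptahydrate 5.373 mg; riboflavin 1.172 mg; L-proline 0.481 g; HEPES 4.525 g

Working volume: 404 mL = 0.404 L.
ammonium nitrate: 4.39 g/L × 0.404 L = 1.774 g
pyridoxine hydrochloride: 17.8 mg/L × 0.404 L = 7.191 mg
ferrous sulfate heptahydrate: 13.3 mg/L × 0.404 L = 5.373 mg
riboflavin: 2.9 mg/L × 0.404 L = 1.172 mg
L-proline: 1.19 g/L × 0.404 L = 0.481 g
HEPES: 11.2 g/L × 0.404 L = 4.525 g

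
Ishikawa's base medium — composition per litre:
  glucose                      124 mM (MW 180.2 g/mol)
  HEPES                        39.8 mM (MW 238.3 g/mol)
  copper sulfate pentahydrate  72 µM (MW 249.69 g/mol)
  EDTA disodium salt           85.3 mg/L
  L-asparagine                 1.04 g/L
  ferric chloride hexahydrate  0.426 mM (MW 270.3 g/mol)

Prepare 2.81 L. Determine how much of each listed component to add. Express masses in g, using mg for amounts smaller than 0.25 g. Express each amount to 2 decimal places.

Working volume: 2.81 L.
glucose: 124 mmol/L × 180.2 g/mol × 2.81 L ÷ 1000 = 62.79 g
HEPES: 39.8 mmol/L × 238.3 g/mol × 2.81 L ÷ 1000 = 26.65 g
copper sulfate pentahydrate: 72 µmol/L × 249.69 g/mol × 2.81 L ÷ 1000 = 50.52 mg
EDTA disodium salt: 85.3 mg/L × 2.81 L = 239.69 mg
L-asparagine: 1.04 g/L × 2.81 L = 2.92 g
ferric chloride hexahydrate: 0.426 mmol/L × 270.3 g/mol × 2.81 L ÷ 1000 = 0.32 g

glucose 62.79 g; HEPES 26.65 g; copper sulfate pentahydrate 50.52 mg; EDTA disodium salt 239.69 mg; L-asparagine 2.92 g; ferric chloride hexahydrate 0.32 g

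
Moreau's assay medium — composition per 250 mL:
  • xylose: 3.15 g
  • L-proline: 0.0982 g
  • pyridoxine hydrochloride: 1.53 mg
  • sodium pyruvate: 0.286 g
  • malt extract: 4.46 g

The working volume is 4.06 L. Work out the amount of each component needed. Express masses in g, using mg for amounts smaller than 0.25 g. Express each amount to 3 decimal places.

xylose 51.156 g; L-proline 1.595 g; pyridoxine hydrochloride 24.847 mg; sodium pyruvate 4.645 g; malt extract 72.430 g

Scale factor = 4060 mL / 250 mL = 16.24.
xylose: 3.15 g × (4060 mL / 250 mL) = 51.156 g
L-proline: 0.0982 g × (4060 mL / 250 mL) = 1.595 g
pyridoxine hydrochloride: 1.53 mg × (4060 mL / 250 mL) = 24.847 mg
sodium pyruvate: 0.286 g × (4060 mL / 250 mL) = 4.645 g
malt extract: 4.46 g × (4060 mL / 250 mL) = 72.430 g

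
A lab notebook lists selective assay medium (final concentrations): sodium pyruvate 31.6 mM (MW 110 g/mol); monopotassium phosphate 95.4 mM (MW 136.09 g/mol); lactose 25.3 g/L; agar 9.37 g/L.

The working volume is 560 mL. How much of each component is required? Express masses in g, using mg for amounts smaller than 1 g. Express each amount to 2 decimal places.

sodium pyruvate 1.95 g; monopotassium phosphate 7.27 g; lactose 14.17 g; agar 5.25 g

Scale factor relative to 1 L: 0.56.
sodium pyruvate: 31.6 mmol/L × 110 g/mol × 0.56 L ÷ 1000 = 1.95 g
monopotassium phosphate: 95.4 mmol/L × 136.09 g/mol × 0.56 L ÷ 1000 = 7.27 g
lactose: 25.3 g/L × 0.56 L = 14.17 g
agar: 9.37 g/L × 0.56 L = 5.25 g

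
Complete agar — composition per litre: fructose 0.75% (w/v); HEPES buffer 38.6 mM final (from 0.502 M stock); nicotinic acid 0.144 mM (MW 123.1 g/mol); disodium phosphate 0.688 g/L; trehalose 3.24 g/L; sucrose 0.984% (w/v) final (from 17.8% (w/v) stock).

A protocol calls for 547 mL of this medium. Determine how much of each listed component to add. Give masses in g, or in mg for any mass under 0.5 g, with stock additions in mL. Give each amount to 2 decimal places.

Working volume: 547 mL = 0.547 L.
fructose: 0.75% w/v = 7.5 g/L → 7.5 × 0.547 L = 4.10 g
HEPES buffer: dilute stock: 38.6 mM × 547 mL ÷ 502 mM = 42.06 mL
nicotinic acid: 0.144 mmol/L × 123.1 mg/mmol × 0.547 L = 9.70 mg
disodium phosphate: 0.688 g/L × 0.547 L = 0.376336 g = 376.34 mg
trehalose: 3.24 g/L × 0.547 L = 1.77 g
sucrose: dilute stock: 0.984% ÷ 17.8% × 547 mL = 30.24 mL

fructose 4.10 g; HEPES buffer 42.06 mL; nicotinic acid 9.70 mg; disodium phosphate 376.34 mg; trehalose 1.77 g; sucrose 30.24 mL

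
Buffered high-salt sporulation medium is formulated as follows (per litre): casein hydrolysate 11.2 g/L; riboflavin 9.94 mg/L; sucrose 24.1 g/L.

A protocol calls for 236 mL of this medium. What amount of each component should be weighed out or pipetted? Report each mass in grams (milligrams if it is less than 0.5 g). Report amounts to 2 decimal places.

casein hydrolysate 2.64 g; riboflavin 2.35 mg; sucrose 5.69 g

Working volume: 236 mL = 0.236 L.
casein hydrolysate: 11.2 g/L × 0.236 L = 2.64 g
riboflavin: 9.94 mg/L × 0.236 L = 2.35 mg
sucrose: 24.1 g/L × 0.236 L = 5.69 g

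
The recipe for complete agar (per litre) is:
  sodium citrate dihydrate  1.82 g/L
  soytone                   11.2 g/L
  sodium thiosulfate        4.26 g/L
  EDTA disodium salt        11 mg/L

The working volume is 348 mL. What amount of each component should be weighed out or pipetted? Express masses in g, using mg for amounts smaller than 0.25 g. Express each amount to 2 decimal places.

Working volume: 348 mL = 0.348 L.
sodium citrate dihydrate: 1.82 g/L × 0.348 L = 0.63 g
soytone: 11.2 g/L × 0.348 L = 3.90 g
sodium thiosulfate: 4.26 g/L × 0.348 L = 1.48 g
EDTA disodium salt: 11 mg/L × 0.348 L = 3.83 mg

sodium citrate dihydrate 0.63 g; soytone 3.90 g; sodium thiosulfate 1.48 g; EDTA disodium salt 3.83 mg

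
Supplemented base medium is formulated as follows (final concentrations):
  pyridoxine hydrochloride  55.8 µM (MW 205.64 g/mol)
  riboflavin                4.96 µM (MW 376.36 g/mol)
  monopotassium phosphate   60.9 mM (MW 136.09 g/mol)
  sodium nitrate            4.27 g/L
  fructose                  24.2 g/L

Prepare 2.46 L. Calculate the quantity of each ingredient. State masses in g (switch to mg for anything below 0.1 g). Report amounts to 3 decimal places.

Scale factor relative to 1 L: 2.46.
pyridoxine hydrochloride: 55.8 µmol/L × 205.64 g/mol × 2.46 L ÷ 1000 = 28.228 mg
riboflavin: 4.96 µmol/L × 376.36 g/mol × 2.46 L ÷ 1000 = 4.592 mg
monopotassium phosphate: 60.9 mmol/L × 136.09 g/mol × 2.46 L ÷ 1000 = 20.388 g
sodium nitrate: 4.27 g/L × 2.46 L = 10.504 g
fructose: 24.2 g/L × 2.46 L = 59.532 g

pyridoxine hydrochloride 28.228 mg; riboflavin 4.592 mg; monopotassium phosphate 20.388 g; sodium nitrate 10.504 g; fructose 59.532 g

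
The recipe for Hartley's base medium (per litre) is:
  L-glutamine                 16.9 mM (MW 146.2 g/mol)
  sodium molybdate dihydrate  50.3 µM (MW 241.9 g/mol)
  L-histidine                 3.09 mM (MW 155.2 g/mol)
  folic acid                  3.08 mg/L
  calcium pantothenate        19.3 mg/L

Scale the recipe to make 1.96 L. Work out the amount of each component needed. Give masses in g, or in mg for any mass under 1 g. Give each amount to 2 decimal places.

Working volume: 1.96 L.
L-glutamine: 16.9 mmol/L × 146.2 g/mol × 1.96 L ÷ 1000 = 4.84 g
sodium molybdate dihydrate: 50.3 µmol/L × 241.9 g/mol × 1.96 L ÷ 1000 = 23.85 mg
L-histidine: 3.09 mmol/L × 155.2 mg/mmol × 1.96 L = 939.95 mg
folic acid: 3.08 mg/L × 1.96 L = 6.04 mg
calcium pantothenate: 19.3 mg/L × 1.96 L = 37.83 mg

L-glutamine 4.84 g; sodium molybdate dihydrate 23.85 mg; L-histidine 939.95 mg; folic acid 6.04 mg; calcium pantothenate 37.83 mg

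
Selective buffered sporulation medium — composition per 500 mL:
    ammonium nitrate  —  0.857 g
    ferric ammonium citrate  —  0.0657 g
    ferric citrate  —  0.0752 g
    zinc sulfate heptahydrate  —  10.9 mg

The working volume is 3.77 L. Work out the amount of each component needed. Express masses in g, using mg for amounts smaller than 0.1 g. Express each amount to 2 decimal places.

Ratio of target to recipe volume: 3770 / 500 = 7.54.
ammonium nitrate: 0.857 g × (3770 mL / 500 mL) = 6.46 g
ferric ammonium citrate: 0.0657 g × (3770 mL / 500 mL) = 0.50 g
ferric citrate: 0.0752 g × (3770 mL / 500 mL) = 0.57 g
zinc sulfate heptahydrate: 10.9 mg × (3770 mL / 500 mL) = 82.19 mg

ammonium nitrate 6.46 g; ferric ammonium citrate 0.50 g; ferric citrate 0.57 g; zinc sulfate heptahydrate 82.19 mg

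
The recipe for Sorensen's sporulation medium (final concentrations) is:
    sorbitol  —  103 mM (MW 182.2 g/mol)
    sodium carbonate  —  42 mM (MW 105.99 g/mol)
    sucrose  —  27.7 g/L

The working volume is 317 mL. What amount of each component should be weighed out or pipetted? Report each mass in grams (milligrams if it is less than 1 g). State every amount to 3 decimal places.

Scale factor relative to 1 L: 0.317.
sorbitol: 103 mmol/L × 182.2 g/mol × 0.317 L ÷ 1000 = 5.949 g
sodium carbonate: 42 mmol/L × 105.99 g/mol × 0.317 L ÷ 1000 = 1.411 g
sucrose: 27.7 g/L × 0.317 L = 8.781 g

sorbitol 5.949 g; sodium carbonate 1.411 g; sucrose 8.781 g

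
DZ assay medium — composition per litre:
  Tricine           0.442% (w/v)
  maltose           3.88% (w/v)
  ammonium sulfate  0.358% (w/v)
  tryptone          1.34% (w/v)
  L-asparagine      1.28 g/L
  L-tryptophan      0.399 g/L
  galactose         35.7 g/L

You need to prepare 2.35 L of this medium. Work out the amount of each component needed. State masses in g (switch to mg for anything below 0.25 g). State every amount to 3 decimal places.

Tricine 10.387 g; maltose 91.180 g; ammonium sulfate 8.413 g; tryptone 31.490 g; L-asparagine 3.008 g; L-tryptophan 0.938 g; galactose 83.895 g

Working volume: 2.35 L.
Tricine: 0.442% w/v = 4.42 g/L → 4.42 × 2.35 L = 10.387 g
maltose: 3.88% w/v = 38.8 g/L → 38.8 × 2.35 L = 91.180 g
ammonium sulfate: 0.358 g per 100 mL × 2350 mL ÷ 100 = 8.413 g
tryptone: 1.34 g per 100 mL × 2350 mL ÷ 100 = 31.490 g
L-asparagine: 1.28 g/L × 2.35 L = 3.008 g
L-tryptophan: 0.399 g/L × 2.35 L = 0.938 g
galactose: 35.7 g/L × 2.35 L = 83.895 g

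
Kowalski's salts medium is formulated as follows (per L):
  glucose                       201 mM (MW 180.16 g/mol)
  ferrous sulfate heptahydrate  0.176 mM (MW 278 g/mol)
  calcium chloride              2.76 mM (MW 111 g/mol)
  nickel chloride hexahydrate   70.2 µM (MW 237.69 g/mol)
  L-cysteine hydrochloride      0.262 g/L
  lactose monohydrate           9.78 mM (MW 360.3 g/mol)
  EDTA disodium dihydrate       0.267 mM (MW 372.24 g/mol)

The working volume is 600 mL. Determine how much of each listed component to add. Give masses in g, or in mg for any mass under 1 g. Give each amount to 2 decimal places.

Scale factor relative to 1 L: 0.6.
glucose: 201 mmol/L × 180.16 g/mol × 0.6 L ÷ 1000 = 21.73 g
ferrous sulfate heptahydrate: 0.176 mmol/L × 278 mg/mmol × 0.6 L = 29.36 mg
calcium chloride: 2.76 mmol/L × 111 mg/mmol × 0.6 L = 183.82 mg
nickel chloride hexahydrate: 70.2 µmol/L × 237.69 g/mol × 0.6 L ÷ 1000 = 10.01 mg
L-cysteine hydrochloride: 0.262 g/L × 0.6 L = 0.1572 g = 157.20 mg
lactose monohydrate: 9.78 mmol/L × 360.3 g/mol × 0.6 L ÷ 1000 = 2.11 g
EDTA disodium dihydrate: 0.267 mmol/L × 372.24 mg/mmol × 0.6 L = 59.63 mg

glucose 21.73 g; ferrous sulfate heptahydrate 29.36 mg; calcium chloride 183.82 mg; nickel chloride hexahydrate 10.01 mg; L-cysteine hydrochloride 157.20 mg; lactose monohydrate 2.11 g; EDTA disodium dihydrate 59.63 mg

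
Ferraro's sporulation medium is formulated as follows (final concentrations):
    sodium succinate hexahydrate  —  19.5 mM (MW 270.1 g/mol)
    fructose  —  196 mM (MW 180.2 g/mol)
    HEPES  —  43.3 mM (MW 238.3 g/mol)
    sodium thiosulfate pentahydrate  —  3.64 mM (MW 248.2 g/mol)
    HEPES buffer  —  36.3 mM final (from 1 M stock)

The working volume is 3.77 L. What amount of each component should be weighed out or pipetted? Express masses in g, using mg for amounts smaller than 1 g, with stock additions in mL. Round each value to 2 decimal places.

sodium succinate hexahydrate 19.86 g; fructose 133.15 g; HEPES 38.90 g; sodium thiosulfate pentahydrate 3.41 g; HEPES buffer 136.85 mL

Scale factor relative to 1 L: 3.77.
sodium succinate hexahydrate: 19.5 mmol/L × 270.1 g/mol × 3.77 L ÷ 1000 = 19.86 g
fructose: 196 mmol/L × 180.2 g/mol × 3.77 L ÷ 1000 = 133.15 g
HEPES: 43.3 mmol/L × 238.3 g/mol × 3.77 L ÷ 1000 = 38.90 g
sodium thiosulfate pentahydrate: 3.64 mmol/L × 248.2 g/mol × 3.77 L ÷ 1000 = 3.41 g
HEPES buffer: dilute stock: 36.3 mM × 3770 mL ÷ 1000 mM = 136.85 mL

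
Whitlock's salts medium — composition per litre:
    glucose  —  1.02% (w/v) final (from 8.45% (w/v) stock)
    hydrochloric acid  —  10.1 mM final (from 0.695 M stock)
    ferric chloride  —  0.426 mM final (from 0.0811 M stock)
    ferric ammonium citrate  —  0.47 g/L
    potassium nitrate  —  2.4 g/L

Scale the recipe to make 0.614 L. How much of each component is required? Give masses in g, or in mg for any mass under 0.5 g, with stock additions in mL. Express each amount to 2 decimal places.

glucose 74.12 mL; hydrochloric acid 8.92 mL; ferric chloride 3.23 mL; ferric ammonium citrate 288.58 mg; potassium nitrate 1.47 g

Scale factor relative to 1 L: 0.614.
glucose: dilute stock: 1.02% ÷ 8.45% × 614 mL = 74.12 mL
hydrochloric acid: C1V1 = C2V2 → 10.1 mM × 614 mL ÷ 695 mM = 8.92 mL
ferric chloride: dilute stock: 0.426 mM × 614 mL ÷ 81.1 mM = 3.23 mL
ferric ammonium citrate: 0.47 g/L × 0.614 L = 0.28858 g = 288.58 mg
potassium nitrate: 2.4 g/L × 0.614 L = 1.47 g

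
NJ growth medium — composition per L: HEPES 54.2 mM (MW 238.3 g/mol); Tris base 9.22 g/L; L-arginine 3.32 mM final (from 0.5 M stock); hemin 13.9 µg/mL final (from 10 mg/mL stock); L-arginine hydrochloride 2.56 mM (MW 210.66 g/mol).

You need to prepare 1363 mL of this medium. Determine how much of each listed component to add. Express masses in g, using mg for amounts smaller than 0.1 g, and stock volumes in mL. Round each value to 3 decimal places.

Target volume = 1363 mL = 1.363 L.
HEPES: 54.2 mmol/L × 238.3 g/mol × 1.363 L ÷ 1000 = 17.604 g
Tris base: 9.22 g/L × 1.363 L = 12.567 g
L-arginine: dilute stock: 3.32 mM × 1363 mL ÷ 500 mM = 9.050 mL
hemin: V = C2·V2/C1 = 13.9 µg/mL × 1363 mL ÷ 10000 µg/mL = 1.895 mL
L-arginine hydrochloride: 2.56 mmol/L × 210.66 g/mol × 1.363 L ÷ 1000 = 0.735 g

HEPES 17.604 g; Tris base 12.567 g; L-arginine 9.050 mL; hemin 1.895 mL; L-arginine hydrochloride 0.735 g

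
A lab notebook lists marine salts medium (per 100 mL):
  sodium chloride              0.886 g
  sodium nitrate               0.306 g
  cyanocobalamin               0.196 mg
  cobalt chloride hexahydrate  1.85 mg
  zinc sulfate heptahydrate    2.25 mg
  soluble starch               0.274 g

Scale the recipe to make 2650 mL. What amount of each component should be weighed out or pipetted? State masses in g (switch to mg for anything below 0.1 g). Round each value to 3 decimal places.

Scale factor = 2650 mL / 100 mL = 26.5.
sodium chloride: 0.886 g × (2650 mL / 100 mL) = 23.479 g
sodium nitrate: 0.306 g × (2650 mL / 100 mL) = 8.109 g
cyanocobalamin: 0.196 mg × (2650 mL / 100 mL) = 5.194 mg
cobalt chloride hexahydrate: 1.85 mg × (2650 mL / 100 mL) = 49.025 mg
zinc sulfate heptahydrate: 2.25 mg × (2650 mL / 100 mL) = 59.625 mg
soluble starch: 0.274 g × (2650 mL / 100 mL) = 7.261 g

sodium chloride 23.479 g; sodium nitrate 8.109 g; cyanocobalamin 5.194 mg; cobalt chloride hexahydrate 49.025 mg; zinc sulfate heptahydrate 59.625 mg; soluble starch 7.261 g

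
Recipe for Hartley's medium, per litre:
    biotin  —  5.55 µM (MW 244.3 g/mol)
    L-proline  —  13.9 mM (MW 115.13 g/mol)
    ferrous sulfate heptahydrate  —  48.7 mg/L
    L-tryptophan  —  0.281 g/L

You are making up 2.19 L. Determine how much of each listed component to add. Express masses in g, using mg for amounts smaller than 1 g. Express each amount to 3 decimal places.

biotin 2.969 mg; L-proline 3.505 g; ferrous sulfate heptahydrate 106.653 mg; L-tryptophan 615.390 mg

Scale factor relative to 1 L: 2.19.
biotin: 5.55 µmol/L × 244.3 g/mol × 2.19 L ÷ 1000 = 2.969 mg
L-proline: 13.9 mmol/L × 115.13 g/mol × 2.19 L ÷ 1000 = 3.505 g
ferrous sulfate heptahydrate: 48.7 mg/L × 2.19 L = 106.653 mg
L-tryptophan: 0.281 g/L × 2.19 L = 0.61539 g = 615.390 mg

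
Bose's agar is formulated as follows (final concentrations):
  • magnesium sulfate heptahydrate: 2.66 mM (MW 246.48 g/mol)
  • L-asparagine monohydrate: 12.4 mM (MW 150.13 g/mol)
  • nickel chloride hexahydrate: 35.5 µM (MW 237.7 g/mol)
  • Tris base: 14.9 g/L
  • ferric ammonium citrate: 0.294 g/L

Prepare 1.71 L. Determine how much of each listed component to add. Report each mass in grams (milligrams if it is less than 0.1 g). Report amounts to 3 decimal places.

Working volume: 1.71 L.
magnesium sulfate heptahydrate: 2.66 mmol/L × 246.48 g/mol × 1.71 L ÷ 1000 = 1.121 g
L-asparagine monohydrate: 12.4 mmol/L × 150.13 g/mol × 1.71 L ÷ 1000 = 3.183 g
nickel chloride hexahydrate: 35.5 µmol/L × 237.7 g/mol × 1.71 L ÷ 1000 = 14.430 mg
Tris base: 14.9 g/L × 1.71 L = 25.479 g
ferric ammonium citrate: 0.294 g/L × 1.71 L = 0.503 g

magnesium sulfate heptahydrate 1.121 g; L-asparagine monohydrate 3.183 g; nickel chloride hexahydrate 14.430 mg; Tris base 25.479 g; ferric ammonium citrate 0.503 g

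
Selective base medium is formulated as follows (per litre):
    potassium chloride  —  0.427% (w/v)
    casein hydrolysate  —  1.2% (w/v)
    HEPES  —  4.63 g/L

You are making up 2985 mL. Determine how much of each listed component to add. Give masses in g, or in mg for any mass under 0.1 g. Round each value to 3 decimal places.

Scale factor relative to 1 L: 2.985.
potassium chloride: 0.427% w/v = 4.27 g/L → 4.27 × 2.985 L = 12.746 g
casein hydrolysate: 1.2 g per 100 mL × 2985 mL ÷ 100 = 35.820 g
HEPES: 4.63 g/L × 2.985 L = 13.821 g

potassium chloride 12.746 g; casein hydrolysate 35.820 g; HEPES 13.821 g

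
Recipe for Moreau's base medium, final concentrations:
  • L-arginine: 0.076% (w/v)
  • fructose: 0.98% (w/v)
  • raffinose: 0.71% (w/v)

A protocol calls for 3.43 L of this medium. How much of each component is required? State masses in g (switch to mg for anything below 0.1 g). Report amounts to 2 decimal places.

L-arginine 2.61 g; fructose 33.61 g; raffinose 24.35 g

Scale factor relative to 1 L: 3.43.
L-arginine: 0.076% w/v = 0.76 g/L → 0.76 × 3.43 L = 2.61 g
fructose: 0.98 g per 100 mL × 3430 mL ÷ 100 = 33.61 g
raffinose: 0.71 g per 100 mL × 3430 mL ÷ 100 = 24.35 g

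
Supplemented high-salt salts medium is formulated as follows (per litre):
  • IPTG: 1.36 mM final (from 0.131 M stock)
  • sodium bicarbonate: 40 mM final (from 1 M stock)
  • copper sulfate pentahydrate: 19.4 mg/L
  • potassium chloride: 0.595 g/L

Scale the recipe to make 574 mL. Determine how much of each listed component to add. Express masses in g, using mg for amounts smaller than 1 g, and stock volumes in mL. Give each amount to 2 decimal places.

IPTG 5.96 mL; sodium bicarbonate 22.96 mL; copper sulfate pentahydrate 11.14 mg; potassium chloride 341.53 mg

Scale factor relative to 1 L: 0.574.
IPTG: V = C2·V2/C1 = 1.36 mM × 574 mL ÷ 131 mM = 5.96 mL
sodium bicarbonate: C1V1 = C2V2 → 40 mM × 574 mL ÷ 1000 mM = 22.96 mL
copper sulfate pentahydrate: 19.4 mg/L × 0.574 L = 11.14 mg
potassium chloride: 0.595 g/L × 0.574 L = 0.34153 g = 341.53 mg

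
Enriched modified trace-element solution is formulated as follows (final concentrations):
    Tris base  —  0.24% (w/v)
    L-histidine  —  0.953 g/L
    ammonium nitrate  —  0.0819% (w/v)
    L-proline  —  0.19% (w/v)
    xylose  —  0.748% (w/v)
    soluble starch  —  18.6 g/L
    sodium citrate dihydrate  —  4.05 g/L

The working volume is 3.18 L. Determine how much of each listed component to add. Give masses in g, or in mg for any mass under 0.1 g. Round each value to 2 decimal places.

Tris base 7.63 g; L-histidine 3.03 g; ammonium nitrate 2.60 g; L-proline 6.04 g; xylose 23.79 g; soluble starch 59.15 g; sodium citrate dihydrate 12.88 g

Scale factor relative to 1 L: 3.18.
Tris base: 0.24 g per 100 mL × 3180 mL ÷ 100 = 7.63 g
L-histidine: 0.953 g/L × 3.18 L = 3.03 g
ammonium nitrate: 0.0819% w/v = 0.819 g/L → 0.819 × 3.18 L = 2.60 g
L-proline: 0.19% w/v = 1.9 g/L → 1.9 × 3.18 L = 6.04 g
xylose: 0.748% w/v = 7.48 g/L → 7.48 × 3.18 L = 23.79 g
soluble starch: 18.6 g/L × 3.18 L = 59.15 g
sodium citrate dihydrate: 4.05 g/L × 3.18 L = 12.88 g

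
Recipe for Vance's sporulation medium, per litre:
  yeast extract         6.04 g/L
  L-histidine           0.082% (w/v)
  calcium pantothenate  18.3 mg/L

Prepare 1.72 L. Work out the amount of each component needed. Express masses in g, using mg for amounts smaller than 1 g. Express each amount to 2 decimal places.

Scale factor relative to 1 L: 1.72.
yeast extract: 6.04 g/L × 1.72 L = 10.39 g
L-histidine: 0.082 g per 100 mL × 1720 mL ÷ 100 = 1.41 g
calcium pantothenate: 18.3 mg/L × 1.72 L = 31.48 mg

yeast extract 10.39 g; L-histidine 1.41 g; calcium pantothenate 31.48 mg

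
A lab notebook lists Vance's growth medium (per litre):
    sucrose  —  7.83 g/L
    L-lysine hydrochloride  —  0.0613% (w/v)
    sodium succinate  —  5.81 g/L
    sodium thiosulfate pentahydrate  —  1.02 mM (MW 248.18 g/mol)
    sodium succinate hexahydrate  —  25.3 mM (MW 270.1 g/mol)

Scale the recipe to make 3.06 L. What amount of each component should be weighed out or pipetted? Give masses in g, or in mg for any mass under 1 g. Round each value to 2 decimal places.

sucrose 23.96 g; L-lysine hydrochloride 1.88 g; sodium succinate 17.78 g; sodium thiosulfate pentahydrate 774.62 mg; sodium succinate hexahydrate 20.91 g

Working volume: 3.06 L.
sucrose: 7.83 g/L × 3.06 L = 23.96 g
L-lysine hydrochloride: 0.0613% w/v = 0.613 g/L → 0.613 × 3.06 L = 1.88 g
sodium succinate: 5.81 g/L × 3.06 L = 17.78 g
sodium thiosulfate pentahydrate: 1.02 mmol/L × 248.18 mg/mmol × 3.06 L = 774.62 mg
sodium succinate hexahydrate: 25.3 mmol/L × 270.1 g/mol × 3.06 L ÷ 1000 = 20.91 g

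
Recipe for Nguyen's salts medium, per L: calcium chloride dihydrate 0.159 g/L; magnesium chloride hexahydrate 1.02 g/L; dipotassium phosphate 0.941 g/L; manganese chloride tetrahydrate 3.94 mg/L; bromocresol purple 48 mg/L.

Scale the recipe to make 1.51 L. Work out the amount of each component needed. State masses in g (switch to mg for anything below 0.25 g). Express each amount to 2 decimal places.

calcium chloride dihydrate 240.09 mg; magnesium chloride hexahydrate 1.54 g; dipotassium phosphate 1.42 g; manganese chloride tetrahydrate 5.95 mg; bromocresol purple 72.48 mg

Scale factor relative to 1 L: 1.51.
calcium chloride dihydrate: 0.159 g/L × 1.51 L = 0.24009 g = 240.09 mg
magnesium chloride hexahydrate: 1.02 g/L × 1.51 L = 1.54 g
dipotassium phosphate: 0.941 g/L × 1.51 L = 1.42 g
manganese chloride tetrahydrate: 3.94 mg/L × 1.51 L = 5.95 mg
bromocresol purple: 48 mg/L × 1.51 L = 72.48 mg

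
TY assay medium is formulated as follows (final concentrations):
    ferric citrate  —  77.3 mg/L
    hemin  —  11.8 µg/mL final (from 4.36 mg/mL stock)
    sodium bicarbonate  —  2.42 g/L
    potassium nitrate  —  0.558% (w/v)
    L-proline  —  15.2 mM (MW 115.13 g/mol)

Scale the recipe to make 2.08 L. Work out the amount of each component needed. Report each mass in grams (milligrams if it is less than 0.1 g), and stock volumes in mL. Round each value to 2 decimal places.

Working volume: 2.08 L.
ferric citrate: 77.3 mg/L × 2.08 L = 160.784 mg = 0.16 g
hemin: C1V1 = C2V2 → 11.8 µg/mL × 2080 mL ÷ 4360 µg/mL = 5.63 mL
sodium bicarbonate: 2.42 g/L × 2.08 L = 5.03 g
potassium nitrate: 0.558% w/v = 5.58 g/L → 5.58 × 2.08 L = 11.61 g
L-proline: 15.2 mmol/L × 115.13 g/mol × 2.08 L ÷ 1000 = 3.64 g

ferric citrate 0.16 g; hemin 5.63 mL; sodium bicarbonate 5.03 g; potassium nitrate 11.61 g; L-proline 3.64 g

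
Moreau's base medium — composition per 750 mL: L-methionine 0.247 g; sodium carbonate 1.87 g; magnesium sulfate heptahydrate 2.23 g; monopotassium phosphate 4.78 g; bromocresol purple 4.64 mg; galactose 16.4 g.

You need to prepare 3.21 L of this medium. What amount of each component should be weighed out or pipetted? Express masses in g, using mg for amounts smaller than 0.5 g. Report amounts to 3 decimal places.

L-methionine 1.057 g; sodium carbonate 8.004 g; magnesium sulfate heptahydrate 9.544 g; monopotassium phosphate 20.458 g; bromocresol purple 19.859 mg; galactose 70.192 g

Ratio of target to recipe volume: 3210 / 750 = 4.28.
L-methionine: 0.247 g × (3210 mL / 750 mL) = 1.057 g
sodium carbonate: 1.87 g × (3210 mL / 750 mL) = 8.004 g
magnesium sulfate heptahydrate: 2.23 g × (3210 mL / 750 mL) = 9.544 g
monopotassium phosphate: 4.78 g × (3210 mL / 750 mL) = 20.458 g
bromocresol purple: 4.64 mg × (3210 mL / 750 mL) = 19.859 mg
galactose: 16.4 g × (3210 mL / 750 mL) = 70.192 g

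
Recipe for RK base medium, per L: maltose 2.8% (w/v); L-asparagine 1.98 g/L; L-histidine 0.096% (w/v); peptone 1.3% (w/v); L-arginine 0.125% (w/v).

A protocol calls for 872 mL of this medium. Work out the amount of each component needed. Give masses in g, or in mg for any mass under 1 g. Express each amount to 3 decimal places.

maltose 24.416 g; L-asparagine 1.727 g; L-histidine 837.120 mg; peptone 11.336 g; L-arginine 1.090 g

Working volume: 872 mL = 0.872 L.
maltose: 2.8% w/v = 28 g/L → 28 × 0.872 L = 24.416 g
L-asparagine: 1.98 g/L × 0.872 L = 1.727 g
L-histidine: 0.096% w/v = 0.96 g/L → 0.96 × 0.872 L = 0.83712 g = 837.120 mg
peptone: 1.3 g per 100 mL × 872 mL ÷ 100 = 11.336 g
L-arginine: 0.125 g per 100 mL × 872 mL ÷ 100 = 1.090 g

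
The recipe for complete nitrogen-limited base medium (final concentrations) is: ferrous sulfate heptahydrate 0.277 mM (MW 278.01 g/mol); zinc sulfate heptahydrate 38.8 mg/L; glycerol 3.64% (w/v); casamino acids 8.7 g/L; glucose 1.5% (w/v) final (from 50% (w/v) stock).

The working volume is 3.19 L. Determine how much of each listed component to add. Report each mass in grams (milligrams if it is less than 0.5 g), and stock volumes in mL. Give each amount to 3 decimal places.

ferrous sulfate heptahydrate 245.658 mg; zinc sulfate heptahydrate 123.772 mg; glycerol 116.116 g; casamino acids 27.753 g; glucose 95.700 mL

Working volume: 3.19 L.
ferrous sulfate heptahydrate: 0.277 mmol/L × 278.01 mg/mmol × 3.19 L = 245.658 mg
zinc sulfate heptahydrate: 38.8 mg/L × 3.19 L = 123.772 mg
glycerol: 3.64 g per 100 mL × 3190 mL ÷ 100 = 116.116 g
casamino acids: 8.7 g/L × 3.19 L = 27.753 g
glucose: V = C2·V2/C1 = 1.5% ÷ 50% × 3190 mL = 95.700 mL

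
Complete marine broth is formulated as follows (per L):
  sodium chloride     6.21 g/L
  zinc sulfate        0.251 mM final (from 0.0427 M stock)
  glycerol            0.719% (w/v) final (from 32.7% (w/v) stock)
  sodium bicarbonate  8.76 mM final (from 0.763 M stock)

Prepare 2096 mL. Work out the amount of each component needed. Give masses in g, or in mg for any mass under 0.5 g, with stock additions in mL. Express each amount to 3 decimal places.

Scale factor relative to 1 L: 2.096.
sodium chloride: 6.21 g/L × 2.096 L = 13.016 g
zinc sulfate: dilute stock: 0.251 mM × 2096 mL ÷ 42.7 mM = 12.321 mL
glycerol: dilute stock: 0.719% ÷ 32.7% × 2096 mL = 46.086 mL
sodium bicarbonate: V = C2·V2/C1 = 8.76 mM × 2096 mL ÷ 763 mM = 24.064 mL

sodium chloride 13.016 g; zinc sulfate 12.321 mL; glycerol 46.086 mL; sodium bicarbonate 24.064 mL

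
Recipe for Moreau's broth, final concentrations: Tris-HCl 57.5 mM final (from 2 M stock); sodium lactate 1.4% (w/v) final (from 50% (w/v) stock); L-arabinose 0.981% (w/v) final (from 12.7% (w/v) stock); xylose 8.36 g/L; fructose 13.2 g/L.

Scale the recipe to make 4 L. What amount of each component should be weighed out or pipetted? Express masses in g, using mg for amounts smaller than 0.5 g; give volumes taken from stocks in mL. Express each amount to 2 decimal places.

Tris-HCl 115.00 mL; sodium lactate 112.00 mL; L-arabinose 308.98 mL; xylose 33.44 g; fructose 52.80 g

Scale factor relative to 1 L: 4.
Tris-HCl: V = C2·V2/C1 = 57.5 mM × 4000 mL ÷ 2000 mM = 115.00 mL
sodium lactate: C1V1 = C2V2 → 1.4% ÷ 50% × 4000 mL = 112.00 mL
L-arabinose: dilute stock: 0.981% ÷ 12.7% × 4000 mL = 308.98 mL
xylose: 8.36 g/L × 4 L = 33.44 g
fructose: 13.2 g/L × 4 L = 52.80 g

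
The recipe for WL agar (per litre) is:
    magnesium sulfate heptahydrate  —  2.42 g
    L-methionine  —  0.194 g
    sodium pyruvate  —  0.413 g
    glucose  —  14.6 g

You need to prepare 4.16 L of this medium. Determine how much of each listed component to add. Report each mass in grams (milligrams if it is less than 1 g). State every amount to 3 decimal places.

magnesium sulfate heptahydrate 10.067 g; L-methionine 807.040 mg; sodium pyruvate 1.718 g; glucose 60.736 g

Scale factor = 4160 mL / 1000 mL = 4.16.
magnesium sulfate heptahydrate: 2.42 g × (4160 mL / 1000 mL) = 10.067 g
L-methionine: 0.194 g × (4160 mL / 1000 mL) = 0.80704 g = 807.040 mg
sodium pyruvate: 0.413 g × (4160 mL / 1000 mL) = 1.718 g
glucose: 14.6 g × (4160 mL / 1000 mL) = 60.736 g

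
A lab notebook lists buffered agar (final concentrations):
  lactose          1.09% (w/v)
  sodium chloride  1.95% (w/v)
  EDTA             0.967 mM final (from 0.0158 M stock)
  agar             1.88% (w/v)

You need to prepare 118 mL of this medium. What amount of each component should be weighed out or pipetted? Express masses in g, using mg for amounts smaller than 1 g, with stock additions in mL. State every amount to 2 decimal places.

lactose 1.29 g; sodium chloride 2.30 g; EDTA 7.22 mL; agar 2.22 g

Scale factor relative to 1 L: 0.118.
lactose: 1.09% w/v = 10.9 g/L → 10.9 × 0.118 L = 1.29 g
sodium chloride: 1.95 g per 100 mL × 118 mL ÷ 100 = 2.30 g
EDTA: V = C2·V2/C1 = 0.967 mM × 118 mL ÷ 15.8 mM = 7.22 mL
agar: 1.88 g per 100 mL × 118 mL ÷ 100 = 2.22 g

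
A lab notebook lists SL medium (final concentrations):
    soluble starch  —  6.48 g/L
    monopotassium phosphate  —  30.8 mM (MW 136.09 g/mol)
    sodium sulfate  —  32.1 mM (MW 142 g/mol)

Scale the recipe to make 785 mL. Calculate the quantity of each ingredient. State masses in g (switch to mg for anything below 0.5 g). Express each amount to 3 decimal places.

Working volume: 785 mL = 0.785 L.
soluble starch: 6.48 g/L × 0.785 L = 5.087 g
monopotassium phosphate: 30.8 mmol/L × 136.09 g/mol × 0.785 L ÷ 1000 = 3.290 g
sodium sulfate: 32.1 mmol/L × 142 g/mol × 0.785 L ÷ 1000 = 3.578 g

soluble starch 5.087 g; monopotassium phosphate 3.290 g; sodium sulfate 3.578 g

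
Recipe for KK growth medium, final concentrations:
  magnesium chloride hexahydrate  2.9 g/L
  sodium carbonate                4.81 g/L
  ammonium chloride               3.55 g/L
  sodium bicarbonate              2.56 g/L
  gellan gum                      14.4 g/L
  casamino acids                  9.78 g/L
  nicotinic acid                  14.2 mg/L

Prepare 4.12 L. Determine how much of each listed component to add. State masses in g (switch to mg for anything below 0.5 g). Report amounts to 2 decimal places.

Scale factor relative to 1 L: 4.12.
magnesium chloride hexahydrate: 2.9 g/L × 4.12 L = 11.95 g
sodium carbonate: 4.81 g/L × 4.12 L = 19.82 g
ammonium chloride: 3.55 g/L × 4.12 L = 14.63 g
sodium bicarbonate: 2.56 g/L × 4.12 L = 10.55 g
gellan gum: 14.4 g/L × 4.12 L = 59.33 g
casamino acids: 9.78 g/L × 4.12 L = 40.29 g
nicotinic acid: 14.2 mg/L × 4.12 L = 58.50 mg

magnesium chloride hexahydrate 11.95 g; sodium carbonate 19.82 g; ammonium chloride 14.63 g; sodium bicarbonate 10.55 g; gellan gum 59.33 g; casamino acids 40.29 g; nicotinic acid 58.50 mg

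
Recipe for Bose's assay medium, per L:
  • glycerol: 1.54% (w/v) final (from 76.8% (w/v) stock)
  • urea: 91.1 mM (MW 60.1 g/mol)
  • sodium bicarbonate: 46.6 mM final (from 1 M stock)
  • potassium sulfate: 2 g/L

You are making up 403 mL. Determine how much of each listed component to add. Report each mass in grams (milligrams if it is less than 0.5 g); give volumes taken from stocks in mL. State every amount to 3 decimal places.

Scale factor relative to 1 L: 0.403.
glycerol: dilute stock: 1.54% ÷ 76.8% × 403 mL = 8.081 mL
urea: 91.1 mmol/L × 60.1 g/mol × 0.403 L ÷ 1000 = 2.206 g
sodium bicarbonate: C1V1 = C2V2 → 46.6 mM × 403 mL ÷ 1000 mM = 18.780 mL
potassium sulfate: 2 g/L × 0.403 L = 0.806 g

glycerol 8.081 mL; urea 2.206 g; sodium bicarbonate 18.780 mL; potassium sulfate 0.806 g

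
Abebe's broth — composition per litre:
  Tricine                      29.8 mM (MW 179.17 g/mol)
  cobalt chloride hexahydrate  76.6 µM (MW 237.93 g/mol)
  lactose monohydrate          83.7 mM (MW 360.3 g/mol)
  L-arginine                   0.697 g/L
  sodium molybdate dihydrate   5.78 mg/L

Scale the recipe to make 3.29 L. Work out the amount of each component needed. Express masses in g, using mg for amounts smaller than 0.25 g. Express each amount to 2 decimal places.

Tricine 17.57 g; cobalt chloride hexahydrate 59.96 mg; lactose monohydrate 99.22 g; L-arginine 2.29 g; sodium molybdate dihydrate 19.02 mg

Working volume: 3.29 L.
Tricine: 29.8 mmol/L × 179.17 g/mol × 3.29 L ÷ 1000 = 17.57 g
cobalt chloride hexahydrate: 76.6 µmol/L × 237.93 g/mol × 3.29 L ÷ 1000 = 59.96 mg
lactose monohydrate: 83.7 mmol/L × 360.3 g/mol × 3.29 L ÷ 1000 = 99.22 g
L-arginine: 0.697 g/L × 3.29 L = 2.29 g
sodium molybdate dihydrate: 5.78 mg/L × 3.29 L = 19.02 mg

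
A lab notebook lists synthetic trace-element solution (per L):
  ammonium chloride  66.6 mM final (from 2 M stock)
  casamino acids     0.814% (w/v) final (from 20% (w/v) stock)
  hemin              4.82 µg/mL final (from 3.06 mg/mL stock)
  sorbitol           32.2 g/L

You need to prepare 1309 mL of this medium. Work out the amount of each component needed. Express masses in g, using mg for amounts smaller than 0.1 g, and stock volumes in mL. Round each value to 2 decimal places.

Scale factor relative to 1 L: 1.309.
ammonium chloride: C1V1 = C2V2 → 66.6 mM × 1309 mL ÷ 2000 mM = 43.59 mL
casamino acids: V = C2·V2/C1 = 0.814% ÷ 20% × 1309 mL = 53.28 mL
hemin: C1V1 = C2V2 → 4.82 µg/mL × 1309 mL ÷ 3060 µg/mL = 2.06 mL
sorbitol: 32.2 g/L × 1.309 L = 42.15 g

ammonium chloride 43.59 mL; casamino acids 53.28 mL; hemin 2.06 mL; sorbitol 42.15 g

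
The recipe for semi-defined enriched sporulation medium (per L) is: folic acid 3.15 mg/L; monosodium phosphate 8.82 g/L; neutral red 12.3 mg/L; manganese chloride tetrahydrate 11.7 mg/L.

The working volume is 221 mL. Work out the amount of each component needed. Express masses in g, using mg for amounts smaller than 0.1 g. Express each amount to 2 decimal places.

folic acid 0.70 mg; monosodium phosphate 1.95 g; neutral red 2.72 mg; manganese chloride tetrahydrate 2.59 mg

Target volume = 221 mL = 0.221 L.
folic acid: 3.15 mg/L × 0.221 L = 0.70 mg
monosodium phosphate: 8.82 g/L × 0.221 L = 1.95 g
neutral red: 12.3 mg/L × 0.221 L = 2.72 mg
manganese chloride tetrahydrate: 11.7 mg/L × 0.221 L = 2.59 mg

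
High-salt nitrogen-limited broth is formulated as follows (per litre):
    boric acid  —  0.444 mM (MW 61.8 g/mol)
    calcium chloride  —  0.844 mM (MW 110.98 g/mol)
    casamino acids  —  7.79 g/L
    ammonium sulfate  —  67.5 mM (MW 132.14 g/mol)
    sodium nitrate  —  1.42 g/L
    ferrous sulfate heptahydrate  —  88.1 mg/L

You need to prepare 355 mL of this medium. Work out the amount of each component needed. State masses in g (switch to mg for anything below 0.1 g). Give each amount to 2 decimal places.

boric acid 9.74 mg; calcium chloride 33.25 mg; casamino acids 2.77 g; ammonium sulfate 3.17 g; sodium nitrate 0.50 g; ferrous sulfate heptahydrate 31.28 mg

Target volume = 355 mL = 0.355 L.
boric acid: 0.444 mmol/L × 61.8 mg/mmol × 0.355 L = 9.74 mg
calcium chloride: 0.844 mmol/L × 110.98 mg/mmol × 0.355 L = 33.25 mg
casamino acids: 7.79 g/L × 0.355 L = 2.77 g
ammonium sulfate: 67.5 mmol/L × 132.14 g/mol × 0.355 L ÷ 1000 = 3.17 g
sodium nitrate: 1.42 g/L × 0.355 L = 0.50 g
ferrous sulfate heptahydrate: 88.1 mg/L × 0.355 L = 31.28 mg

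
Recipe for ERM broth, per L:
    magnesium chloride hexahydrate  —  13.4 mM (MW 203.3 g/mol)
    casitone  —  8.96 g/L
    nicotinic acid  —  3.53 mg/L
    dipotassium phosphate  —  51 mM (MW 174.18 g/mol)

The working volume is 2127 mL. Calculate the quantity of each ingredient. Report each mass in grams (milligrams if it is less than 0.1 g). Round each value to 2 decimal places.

Target volume = 2127 mL = 2.127 L.
magnesium chloride hexahydrate: 13.4 mmol/L × 203.3 g/mol × 2.127 L ÷ 1000 = 5.79 g
casitone: 8.96 g/L × 2.127 L = 19.06 g
nicotinic acid: 3.53 mg/L × 2.127 L = 7.51 mg
dipotassium phosphate: 51 mmol/L × 174.18 g/mol × 2.127 L ÷ 1000 = 18.89 g

magnesium chloride hexahydrate 5.79 g; casitone 19.06 g; nicotinic acid 7.51 mg; dipotassium phosphate 18.89 g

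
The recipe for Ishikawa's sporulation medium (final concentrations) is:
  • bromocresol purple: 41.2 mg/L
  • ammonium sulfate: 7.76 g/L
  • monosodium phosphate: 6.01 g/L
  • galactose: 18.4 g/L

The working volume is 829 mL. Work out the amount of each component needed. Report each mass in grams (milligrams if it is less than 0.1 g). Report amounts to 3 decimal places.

bromocresol purple 34.155 mg; ammonium sulfate 6.433 g; monosodium phosphate 4.982 g; galactose 15.254 g

Working volume: 829 mL = 0.829 L.
bromocresol purple: 41.2 mg/L × 0.829 L = 34.155 mg
ammonium sulfate: 7.76 g/L × 0.829 L = 6.433 g
monosodium phosphate: 6.01 g/L × 0.829 L = 4.982 g
galactose: 18.4 g/L × 0.829 L = 15.254 g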